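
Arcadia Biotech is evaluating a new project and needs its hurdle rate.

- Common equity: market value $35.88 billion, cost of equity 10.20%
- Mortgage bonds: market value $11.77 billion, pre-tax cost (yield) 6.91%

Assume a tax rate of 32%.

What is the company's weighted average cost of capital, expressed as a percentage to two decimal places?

8.84%

Total capital V = 35.88 + 11.77 = 47.65.
Equity: weight = 35.88/47.65 = 0.7530; cost = 10.2%.
Mortgage bonds: weight = 11.77/47.65 = 0.2470; after-tax cost = 6.91% × (1 − 32%) = 4.6988%.
WACC = 0.7530 × 10.2000% + 0.2470 × 4.6988% = 8.8412%.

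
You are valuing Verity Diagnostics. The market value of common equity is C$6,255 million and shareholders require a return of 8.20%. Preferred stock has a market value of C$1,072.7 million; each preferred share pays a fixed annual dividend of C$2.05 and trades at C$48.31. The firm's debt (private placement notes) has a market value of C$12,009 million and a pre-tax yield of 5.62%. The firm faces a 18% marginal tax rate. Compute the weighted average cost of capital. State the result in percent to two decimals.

5.75%

Cost of preferred: Rp = 2.05 / 48.31 = 4.2434%.
Total capital V = 6255 + 1072.7 + 12009 = 19336.7.
Equity: weight = 6255/19336.7 = 0.3235; cost = 8.2%.
Preferred: weight = 1072.7/19336.7 = 0.0555; cost = 4.2434%.
Private placement notes: weight = 12009/19336.7 = 0.6210; after-tax cost = 5.62% × (1 − 18%) = 4.6084%.
WACC = 0.3235 × 8.2000% + 0.0555 × 4.2434% + 0.6210 × 4.6084% = 5.7500%.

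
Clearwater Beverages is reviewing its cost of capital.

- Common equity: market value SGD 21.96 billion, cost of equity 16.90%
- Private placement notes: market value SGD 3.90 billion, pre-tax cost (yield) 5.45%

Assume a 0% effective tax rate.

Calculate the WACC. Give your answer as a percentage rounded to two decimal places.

15.17%

Total capital V = 21.96 + 3.9 = 25.86.
Equity: weight = 21.96/25.86 = 0.8492; cost = 16.9%.
Private placement notes: weight = 3.9/25.86 = 0.1508; after-tax cost = 5.45% × (1 − 0%) = 5.4500%.
WACC = 0.8492 × 16.9000% + 0.1508 × 5.4500% = 15.1732%.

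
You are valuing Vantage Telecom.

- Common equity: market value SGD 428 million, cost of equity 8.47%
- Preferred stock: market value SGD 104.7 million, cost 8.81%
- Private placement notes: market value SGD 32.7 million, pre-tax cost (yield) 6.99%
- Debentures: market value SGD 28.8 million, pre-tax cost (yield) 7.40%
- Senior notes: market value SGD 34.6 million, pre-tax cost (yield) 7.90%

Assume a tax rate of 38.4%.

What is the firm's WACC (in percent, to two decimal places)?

Total capital V = 428 + 104.7 + 32.7 + 28.8 + 34.6 = 628.8.
Equity: weight = 428/628.8 = 0.6807; cost = 8.47%.
Preferred: weight = 104.7/628.8 = 0.1665; cost = 8.81%.
Private placement notes: weight = 32.7/628.8 = 0.0520; after-tax cost = 6.99% × (1 − 38.4%) = 4.3058%.
Debentures: weight = 28.8/628.8 = 0.0458; after-tax cost = 7.4% × (1 − 38.4%) = 4.5584%.
Senior notes: weight = 34.6/628.8 = 0.0550; after-tax cost = 7.9% × (1 − 38.4%) = 4.8664%.
WACC = 0.6807 × 8.4700% + 0.1665 × 8.8100% + 0.0520 × 4.3058% + 0.0458 × 4.5584% + 0.0550 × 4.8664% = 7.9326%.

7.93%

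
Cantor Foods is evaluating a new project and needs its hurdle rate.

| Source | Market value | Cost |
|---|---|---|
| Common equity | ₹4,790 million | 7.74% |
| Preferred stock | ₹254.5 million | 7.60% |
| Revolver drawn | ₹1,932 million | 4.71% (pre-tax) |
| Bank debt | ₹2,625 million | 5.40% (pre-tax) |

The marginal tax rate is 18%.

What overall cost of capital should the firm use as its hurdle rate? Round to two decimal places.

Total capital V = 4790 + 254.5 + 1932 + 2625 = 9601.5.
Equity: weight = 4790/9601.5 = 0.4989; cost = 7.74%.
Preferred: weight = 254.5/9601.5 = 0.0265; cost = 7.6%.
Revolver drawn: weight = 1932/9601.5 = 0.2012; after-tax cost = 4.71% × (1 − 18%) = 3.8622%.
Bank debt: weight = 2625/9601.5 = 0.2734; after-tax cost = 5.4% × (1 − 18%) = 4.4280%.
WACC = 0.4989 × 7.7400% + 0.0265 × 7.6000% + 0.2012 × 3.8622% + 0.2734 × 4.4280% = 6.0505%.

6.05%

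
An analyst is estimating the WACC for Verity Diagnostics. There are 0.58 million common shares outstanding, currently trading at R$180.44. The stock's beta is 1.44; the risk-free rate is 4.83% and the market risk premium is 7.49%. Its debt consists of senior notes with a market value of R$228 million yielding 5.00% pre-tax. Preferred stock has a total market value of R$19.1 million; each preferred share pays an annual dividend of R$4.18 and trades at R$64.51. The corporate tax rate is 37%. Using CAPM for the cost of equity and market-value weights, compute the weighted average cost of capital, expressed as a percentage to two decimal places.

7.04%

Cost of equity via CAPM: Re = 4.83% + 1.44 × 7.49% = 15.6156%.
Cost of preferred: Rp = 4.18 / 64.51 = 6.4796%.
Market value of equity E = 180.44 × 0.58m = 104.6552m.
Total capital V = 104.6552 + 19.1 + 228 = 351.7552.
Equity: weight = 104.6552/351.7552 = 0.2975; cost = 15.6156%.
Preferred: weight = 19.1/351.7552 = 0.0543; cost = 6.4796%.
Senior notes: weight = 228/351.7552 = 0.6482; after-tax cost = 5% × (1 − 37%) = 3.1500%.
WACC = 0.2975 × 15.6156% + 0.0543 × 6.4796% + 0.6482 × 3.1500% = 7.0396%.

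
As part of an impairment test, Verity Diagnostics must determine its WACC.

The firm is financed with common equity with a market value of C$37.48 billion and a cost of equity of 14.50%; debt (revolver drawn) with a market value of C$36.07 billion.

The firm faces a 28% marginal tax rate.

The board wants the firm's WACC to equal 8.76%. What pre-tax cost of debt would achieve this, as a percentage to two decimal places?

3.88%

Total capital V = 37.48 + 36.07 = 73.55.
Equity weight = 37.48/73.55 = 0.5096.
Revolver drawn weight = 36.07/73.55 = 0.4904.
Equity contribution = 0.5096 × 14.5% = 7.3890%.
Remaining for debt = 8.76% − 7.3890% = 1.3710%.
Rd × (1 − 28%) × 0.4904 = 1.3710%  ⇒  Rd = 3.8828%.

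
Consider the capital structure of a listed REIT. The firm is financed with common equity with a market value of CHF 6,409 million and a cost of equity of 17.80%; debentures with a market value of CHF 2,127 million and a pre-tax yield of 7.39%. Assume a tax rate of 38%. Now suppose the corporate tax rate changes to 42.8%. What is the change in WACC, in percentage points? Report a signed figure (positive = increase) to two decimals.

Current WACC:
Total capital V = 6409 + 2127 = 8536.
Equity: weight = 6409/8536 = 0.7508; cost = 17.8%.
Debentures: weight = 2127/8536 = 0.2492; after-tax cost = 7.39% × (1 − 38%) = 4.5818%.
WACC = 0.7508 × 17.8000% + 0.2492 × 4.5818% = 14.5063%.
After the change:
Total capital V = 6409 + 2127 = 8536.
Equity: weight = 6409/8536 = 0.7508; cost = 17.8%.
Debentures: weight = 2127/8536 = 0.2492; after-tax cost = 7.39% × (1 − 42.8%) = 4.2271%.
WACC = 0.7508 × 17.8000% + 0.2492 × 4.2271% = 14.4179%.
Change in WACC = 14.4179% − 14.5063% = -0.0884 pp.

-0.09 pp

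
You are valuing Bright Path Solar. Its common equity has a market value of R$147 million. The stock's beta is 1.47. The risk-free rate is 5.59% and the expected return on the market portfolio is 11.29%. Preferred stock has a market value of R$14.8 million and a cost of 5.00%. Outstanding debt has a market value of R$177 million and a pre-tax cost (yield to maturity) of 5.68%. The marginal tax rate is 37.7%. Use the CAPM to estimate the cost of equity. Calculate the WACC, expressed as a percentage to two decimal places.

Market risk premium = 11.29% − 5.59% = 5.7%.
Cost of equity via CAPM: Re = 5.59% + 1.47 × 5.7% = 13.9690%.
Total capital V = 147 + 14.8 + 177 = 338.8.
Equity: weight = 147/338.8 = 0.4339; cost = 13.969%.
Preferred: weight = 14.8/338.8 = 0.0437; cost = 5%.
Debt: weight = 177/338.8 = 0.5224; after-tax cost = 5.68% × (1 − 37.7%) = 3.5386%.
WACC = 0.4339 × 13.9690% + 0.0437 × 5.0000% + 0.5224 × 3.5386% = 8.1280%.

8.13%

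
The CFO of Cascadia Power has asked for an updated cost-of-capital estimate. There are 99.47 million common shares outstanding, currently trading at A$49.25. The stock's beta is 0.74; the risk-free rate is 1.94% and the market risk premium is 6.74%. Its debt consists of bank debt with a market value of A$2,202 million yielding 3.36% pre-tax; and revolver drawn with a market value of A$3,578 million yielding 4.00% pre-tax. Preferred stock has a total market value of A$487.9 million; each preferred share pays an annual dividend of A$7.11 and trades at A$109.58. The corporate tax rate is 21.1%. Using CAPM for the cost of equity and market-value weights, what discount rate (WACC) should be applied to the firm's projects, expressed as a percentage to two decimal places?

Cost of equity via CAPM: Re = 1.94% + 0.74 × 6.74% = 6.9276%.
Cost of preferred: Rp = 7.11 / 109.58 = 6.4884%.
Market value of equity E = 49.25 × 99.47m = 4898.8975m.
Total capital V = 4898.8975 + 487.9 + 2202 + 3578 = 11166.7975.
Equity: weight = 4898.8975/11166.7975 = 0.4387; cost = 6.9276%.
Preferred: weight = 487.9/11166.7975 = 0.0437; cost = 6.4884%.
Bank debt: weight = 2202/11166.7975 = 0.1972; after-tax cost = 3.36% × (1 − 21.1%) = 2.6510%.
Revolver drawn: weight = 3578/11166.7975 = 0.3204; after-tax cost = 4% × (1 − 21.1%) = 3.1560%.
WACC = 0.4387 × 6.9276% + 0.0437 × 6.4884% + 0.1972 × 2.6510% + 0.3204 × 3.1560% = 4.8566%.

4.86%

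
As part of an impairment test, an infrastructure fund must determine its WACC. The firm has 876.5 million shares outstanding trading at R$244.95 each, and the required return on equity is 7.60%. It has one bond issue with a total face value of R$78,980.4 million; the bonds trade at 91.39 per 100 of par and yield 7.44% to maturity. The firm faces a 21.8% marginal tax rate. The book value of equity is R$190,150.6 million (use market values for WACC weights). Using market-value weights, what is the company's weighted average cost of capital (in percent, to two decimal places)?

Market value of equity E = 244.95 × 876.5m = 214698.675m. Market value of debt D = 78980.4m × 91.39/100 = 72180.18756m.
Total capital V = 214698.675 + 72180.18756 = 286878.86256.
Equity: weight = 214698.675/286878.86256 = 0.7484; cost = 7.6%.
Bonds outstanding: weight = 72180.18756/286878.86256 = 0.2516; after-tax cost = 7.44% × (1 − 21.8%) = 5.8181%.
WACC = 0.7484 × 7.6000% + 0.2516 × 5.8181% = 7.1517%.

7.15%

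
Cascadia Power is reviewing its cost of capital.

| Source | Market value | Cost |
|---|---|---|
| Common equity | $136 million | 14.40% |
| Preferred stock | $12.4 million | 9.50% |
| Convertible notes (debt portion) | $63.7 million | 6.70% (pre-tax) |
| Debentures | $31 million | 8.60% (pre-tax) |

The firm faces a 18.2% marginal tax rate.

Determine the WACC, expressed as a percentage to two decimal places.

10.87%

Total capital V = 136 + 12.4 + 63.7 + 31 = 243.1.
Equity: weight = 136/243.1 = 0.5594; cost = 14.4%.
Preferred: weight = 12.4/243.1 = 0.0510; cost = 9.5%.
Convertible notes (debt portion): weight = 63.7/243.1 = 0.2620; after-tax cost = 6.7% × (1 − 18.2%) = 5.4806%.
Debentures: weight = 31/243.1 = 0.1275; after-tax cost = 8.6% × (1 − 18.2%) = 7.0348%.
WACC = 0.5594 × 14.4000% + 0.0510 × 9.5000% + 0.2620 × 5.4806% + 0.1275 × 7.0348% = 10.8737%.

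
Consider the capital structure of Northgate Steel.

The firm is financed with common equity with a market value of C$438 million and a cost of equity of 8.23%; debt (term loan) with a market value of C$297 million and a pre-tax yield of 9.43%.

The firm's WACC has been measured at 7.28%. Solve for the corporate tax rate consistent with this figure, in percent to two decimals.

37.66%

Total capital V = 438 + 297 = 735.
Equity weight = 438/735 = 0.5959.
Term loan weight = 297/735 = 0.4041.
Equity contribution = 0.5959 × 8.23% = 4.9044%.
Debt contribution must be 7.28% − 4.9044% = 2.3756%.
0.4041 × 9.43% × (1 − T) = 2.3756%  ⇒  (1 − T) = 0.6234.
T = 37.6565%.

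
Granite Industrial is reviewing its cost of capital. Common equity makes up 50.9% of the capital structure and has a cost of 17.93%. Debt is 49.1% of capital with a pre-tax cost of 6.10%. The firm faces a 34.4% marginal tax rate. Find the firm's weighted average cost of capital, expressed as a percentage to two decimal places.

11.09%

After-tax cost of debt = 6.1% × (1 − 34.4%) = 4.0016%.
WACC = 0.509 × 17.9300% + 0.491 × 4.0016% = 11.0912%.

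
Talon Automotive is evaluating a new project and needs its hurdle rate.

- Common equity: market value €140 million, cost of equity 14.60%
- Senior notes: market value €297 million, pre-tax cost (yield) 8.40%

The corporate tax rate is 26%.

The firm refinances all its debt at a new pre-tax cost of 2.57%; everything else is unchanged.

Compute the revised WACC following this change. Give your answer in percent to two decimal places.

5.97%

After the change:
Total capital V = 140 + 297 = 437.
Equity: weight = 140/437 = 0.3204; cost = 14.6%.
Senior notes: weight = 297/437 = 0.6796; after-tax cost = 2.57% × (1 − 26%) = 1.9018%.
WACC = 0.3204 × 14.6000% + 0.6796 × 1.9018% = 5.9699%.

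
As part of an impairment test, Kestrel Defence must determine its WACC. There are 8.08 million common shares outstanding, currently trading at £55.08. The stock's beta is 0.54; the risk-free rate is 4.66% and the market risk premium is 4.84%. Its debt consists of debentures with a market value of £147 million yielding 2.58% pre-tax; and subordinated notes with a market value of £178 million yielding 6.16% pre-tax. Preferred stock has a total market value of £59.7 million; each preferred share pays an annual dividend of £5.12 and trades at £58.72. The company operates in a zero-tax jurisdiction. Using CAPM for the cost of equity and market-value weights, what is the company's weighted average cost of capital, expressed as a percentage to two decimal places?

Cost of equity via CAPM: Re = 4.66% + 0.54 × 4.84% = 7.2736%.
Cost of preferred: Rp = 5.12 / 58.72 = 8.7193%.
Market value of equity E = 55.08 × 8.08m = 445.0464m.
Total capital V = 445.0464 + 59.7 + 147 + 178 = 829.7464.
Equity: weight = 445.0464/829.7464 = 0.5364; cost = 7.2736%.
Preferred: weight = 59.7/829.7464 = 0.0719; cost = 8.7193%.
Debentures: weight = 147/829.7464 = 0.1772; after-tax cost = 2.58% × (1 − 0%) = 2.5800%.
Subordinated notes: weight = 178/829.7464 = 0.2145; after-tax cost = 6.16% × (1 − 0%) = 6.1600%.
WACC = 0.5364 × 7.2736% + 0.0719 × 8.7193% + 0.1772 × 2.5800% + 0.2145 × 6.1600% = 6.3072%.

6.31%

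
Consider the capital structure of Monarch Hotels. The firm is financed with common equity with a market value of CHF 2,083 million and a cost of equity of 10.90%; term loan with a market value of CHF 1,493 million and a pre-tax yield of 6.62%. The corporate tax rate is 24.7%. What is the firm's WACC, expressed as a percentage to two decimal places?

Total capital V = 2083 + 1493 = 3576.
Equity: weight = 2083/3576 = 0.5825; cost = 10.9%.
Term loan: weight = 1493/3576 = 0.4175; after-tax cost = 6.62% × (1 − 24.7%) = 4.9849%.
WACC = 0.5825 × 10.9000% + 0.4175 × 4.9849% = 8.4304%.

8.43%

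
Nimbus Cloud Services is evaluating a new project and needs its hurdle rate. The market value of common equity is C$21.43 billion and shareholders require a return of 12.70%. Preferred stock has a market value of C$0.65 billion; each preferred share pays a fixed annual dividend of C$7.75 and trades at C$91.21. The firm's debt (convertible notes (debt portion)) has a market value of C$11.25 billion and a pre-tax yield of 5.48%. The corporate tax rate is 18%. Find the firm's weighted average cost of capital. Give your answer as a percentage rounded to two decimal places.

Cost of preferred: Rp = 7.75 / 91.21 = 8.4969%.
Total capital V = 21.43 + 0.65 + 11.25 = 33.33.
Equity: weight = 21.43/33.33 = 0.6430; cost = 12.7%.
Preferred: weight = 0.65/33.33 = 0.0195; cost = 8.4969%.
Convertible notes (debt portion): weight = 11.25/33.33 = 0.3375; after-tax cost = 5.48% × (1 − 18%) = 4.4936%.
WACC = 0.6430 × 12.7000% + 0.0195 × 8.4969% + 0.3375 × 4.4936% = 9.8481%.

9.85%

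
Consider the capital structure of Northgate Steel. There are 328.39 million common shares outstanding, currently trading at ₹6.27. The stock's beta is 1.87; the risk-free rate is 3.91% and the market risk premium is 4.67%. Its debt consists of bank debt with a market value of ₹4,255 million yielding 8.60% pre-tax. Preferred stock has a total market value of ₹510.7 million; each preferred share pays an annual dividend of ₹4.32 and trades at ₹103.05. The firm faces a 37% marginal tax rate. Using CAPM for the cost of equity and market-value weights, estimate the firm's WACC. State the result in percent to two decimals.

7.51%

Cost of equity via CAPM: Re = 3.91% + 1.87 × 4.67% = 12.6429%.
Cost of preferred: Rp = 4.32 / 103.05 = 4.1921%.
Market value of equity E = 6.27 × 328.39m = 2059.0053m.
Total capital V = 2059.0053 + 510.7 + 4255 = 6824.7053.
Equity: weight = 2059.0053/6824.7053 = 0.3017; cost = 12.6429%.
Preferred: weight = 510.7/6824.7053 = 0.0748; cost = 4.1921%.
Bank debt: weight = 4255/6824.7053 = 0.6235; after-tax cost = 8.6% × (1 − 37%) = 5.4180%.
WACC = 0.3017 × 12.6429% + 0.0748 × 4.1921% + 0.6235 × 5.4180% = 7.5060%.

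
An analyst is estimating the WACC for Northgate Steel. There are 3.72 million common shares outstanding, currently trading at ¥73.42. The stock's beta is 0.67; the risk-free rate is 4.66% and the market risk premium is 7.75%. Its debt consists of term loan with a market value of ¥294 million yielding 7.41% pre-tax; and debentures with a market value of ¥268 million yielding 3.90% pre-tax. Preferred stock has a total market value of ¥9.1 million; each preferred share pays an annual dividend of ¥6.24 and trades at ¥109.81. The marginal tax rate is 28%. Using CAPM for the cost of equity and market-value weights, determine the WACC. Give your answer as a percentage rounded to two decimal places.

Cost of equity via CAPM: Re = 4.66% + 0.67 × 7.75% = 9.8525%.
Cost of preferred: Rp = 6.24 / 109.81 = 5.6825%.
Market value of equity E = 73.42 × 3.72m = 273.1224m.
Total capital V = 273.1224 + 9.1 + 294 + 268 = 844.2224.
Equity: weight = 273.1224/844.2224 = 0.3235; cost = 9.8525%.
Preferred: weight = 9.1/844.2224 = 0.0108; cost = 5.6825%.
Term loan: weight = 294/844.2224 = 0.3482; after-tax cost = 7.41% × (1 − 28%) = 5.3352%.
Debentures: weight = 268/844.2224 = 0.3175; after-tax cost = 3.9% × (1 − 28%) = 2.8080%.
WACC = 0.3235 × 9.8525% + 0.0108 × 5.6825% + 0.3482 × 5.3352% + 0.3175 × 2.8080% = 5.9981%.

6.00%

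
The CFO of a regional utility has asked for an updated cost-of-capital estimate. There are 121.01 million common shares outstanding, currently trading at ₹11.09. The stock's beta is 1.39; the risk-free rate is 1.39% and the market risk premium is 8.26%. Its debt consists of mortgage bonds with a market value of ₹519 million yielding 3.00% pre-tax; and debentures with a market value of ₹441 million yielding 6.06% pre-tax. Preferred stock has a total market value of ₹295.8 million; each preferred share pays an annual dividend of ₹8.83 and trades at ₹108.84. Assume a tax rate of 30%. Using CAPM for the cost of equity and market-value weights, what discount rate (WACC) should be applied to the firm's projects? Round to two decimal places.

8.71%

Cost of equity via CAPM: Re = 1.39% + 1.39 × 8.26% = 12.8714%.
Cost of preferred: Rp = 8.83 / 108.84 = 8.1128%.
Market value of equity E = 11.09 × 121.01m = 1342.0009m.
Total capital V = 1342.0009 + 295.8 + 519 + 441 = 2597.8009.
Equity: weight = 1342.0009/2597.8009 = 0.5166; cost = 12.8714%.
Preferred: weight = 295.8/2597.8009 = 0.1139; cost = 8.1128%.
Mortgage bonds: weight = 519/2597.8009 = 0.1998; after-tax cost = 3% × (1 − 30%) = 2.1000%.
Debentures: weight = 441/2597.8009 = 0.1698; after-tax cost = 6.06% × (1 − 30%) = 4.2420%.
WACC = 0.5166 × 12.8714% + 0.1139 × 8.1128% + 0.1998 × 2.1000% + 0.1698 × 4.2420% = 8.7127%.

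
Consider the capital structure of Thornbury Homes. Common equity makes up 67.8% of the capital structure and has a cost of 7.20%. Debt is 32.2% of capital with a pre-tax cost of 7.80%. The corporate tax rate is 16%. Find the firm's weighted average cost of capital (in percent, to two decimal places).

6.99%

After-tax cost of debt = 7.8% × (1 − 16%) = 6.5520%.
WACC = 0.678 × 7.2000% + 0.322 × 6.5520% = 6.9913%.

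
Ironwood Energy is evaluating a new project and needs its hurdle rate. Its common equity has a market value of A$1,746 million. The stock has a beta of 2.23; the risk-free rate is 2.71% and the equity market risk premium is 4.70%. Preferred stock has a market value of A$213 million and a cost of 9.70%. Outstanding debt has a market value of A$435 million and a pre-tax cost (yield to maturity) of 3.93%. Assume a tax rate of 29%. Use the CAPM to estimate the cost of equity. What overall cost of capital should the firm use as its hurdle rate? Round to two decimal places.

Cost of equity via CAPM: Re = 2.71% + 2.23 × 4.7% = 13.1910%.
Total capital V = 1746 + 213 + 435 = 2394.
Equity: weight = 1746/2394 = 0.7293; cost = 13.191%.
Preferred: weight = 213/2394 = 0.0890; cost = 9.7%.
Debt: weight = 435/2394 = 0.1817; after-tax cost = 3.93% × (1 − 29%) = 2.7903%.
WACC = 0.7293 × 13.1910% + 0.0890 × 9.7000% + 0.1817 × 2.7903% = 10.9905%.

10.99%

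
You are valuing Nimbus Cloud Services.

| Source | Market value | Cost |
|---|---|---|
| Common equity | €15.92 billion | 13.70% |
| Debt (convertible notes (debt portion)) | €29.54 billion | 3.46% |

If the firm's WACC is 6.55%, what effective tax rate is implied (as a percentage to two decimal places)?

Total capital V = 15.92 + 29.54 = 45.46.
Equity weight = 15.92/45.46 = 0.3502.
Convertible notes (debt portion) weight = 29.54/45.46 = 0.6498.
Equity contribution = 0.3502 × 13.7% = 4.7977%.
Debt contribution must be 6.55% − 4.7977% = 1.7523%.
0.6498 × 3.46% × (1 − T) = 1.7523%  ⇒  (1 − T) = 0.7794.
T = 22.0622%.

22.06%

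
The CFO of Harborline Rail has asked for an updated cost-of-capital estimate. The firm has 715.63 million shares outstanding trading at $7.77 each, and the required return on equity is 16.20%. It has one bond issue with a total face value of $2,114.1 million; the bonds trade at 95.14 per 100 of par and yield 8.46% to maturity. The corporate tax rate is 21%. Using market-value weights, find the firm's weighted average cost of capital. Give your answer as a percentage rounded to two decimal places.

Market value of equity E = 7.77 × 715.63m = 5560.4451m. Market value of debt D = 2114.1m × 95.14/100 = 2011.35474m.
Total capital V = 5560.4451 + 2011.35474 = 7571.79984.
Equity: weight = 5560.4451/7571.79984 = 0.7344; cost = 16.2%.
Bonds outstanding: weight = 2011.35474/7571.79984 = 0.2656; after-tax cost = 8.46% × (1 − 21%) = 6.6834%.
WACC = 0.7344 × 16.2000% + 0.2656 × 6.6834% = 13.6720%.

13.67%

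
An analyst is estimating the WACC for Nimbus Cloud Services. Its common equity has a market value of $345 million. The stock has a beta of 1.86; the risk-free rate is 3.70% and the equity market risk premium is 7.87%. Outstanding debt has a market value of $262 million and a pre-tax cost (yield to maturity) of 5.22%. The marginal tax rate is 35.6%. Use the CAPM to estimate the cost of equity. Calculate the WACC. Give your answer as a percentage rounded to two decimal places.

11.87%

Cost of equity via CAPM: Re = 3.7% + 1.86 × 7.87% = 18.3382%.
Total capital V = 345 + 262 = 607.
Equity: weight = 345/607 = 0.5684; cost = 18.3382%.
Debt: weight = 262/607 = 0.4316; after-tax cost = 5.22% × (1 − 35.6%) = 3.3617%.
WACC = 0.5684 × 18.3382% + 0.4316 × 3.3617% = 11.8739%.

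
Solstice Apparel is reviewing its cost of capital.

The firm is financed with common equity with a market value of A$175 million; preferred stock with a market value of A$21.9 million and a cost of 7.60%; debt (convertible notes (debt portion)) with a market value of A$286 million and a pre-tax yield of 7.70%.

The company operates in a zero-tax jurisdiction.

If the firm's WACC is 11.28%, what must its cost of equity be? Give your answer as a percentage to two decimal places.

Total capital V = 175 + 21.9 + 286 = 482.9.
Equity weight = 175/482.9 = 0.3624.
Preferred weight = 21.9/482.9 = 0.0454.
Convertible notes (debt portion) weight = 286/482.9 = 0.5923.
Debt contribution = 0.5923 × 7.7% × (1 − 0%) = 4.5604%.
Preferred contribution = 0.0454 × 7.6% = 0.3447%.
Required equity contribution = 11.28% − 4.9050% = 6.3750%.
Re = 6.3750% / 0.3624 = 17.5913%.

17.59%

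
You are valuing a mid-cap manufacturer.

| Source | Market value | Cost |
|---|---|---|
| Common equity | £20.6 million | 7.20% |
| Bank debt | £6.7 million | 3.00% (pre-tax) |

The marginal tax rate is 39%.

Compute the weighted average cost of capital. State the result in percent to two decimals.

5.88%

Total capital V = 20.6 + 6.7 = 27.3.
Equity: weight = 20.6/27.3 = 0.7546; cost = 7.2%.
Bank debt: weight = 6.7/27.3 = 0.2454; after-tax cost = 3% × (1 − 39%) = 1.8300%.
WACC = 0.7546 × 7.2000% + 0.2454 × 1.8300% = 5.8821%.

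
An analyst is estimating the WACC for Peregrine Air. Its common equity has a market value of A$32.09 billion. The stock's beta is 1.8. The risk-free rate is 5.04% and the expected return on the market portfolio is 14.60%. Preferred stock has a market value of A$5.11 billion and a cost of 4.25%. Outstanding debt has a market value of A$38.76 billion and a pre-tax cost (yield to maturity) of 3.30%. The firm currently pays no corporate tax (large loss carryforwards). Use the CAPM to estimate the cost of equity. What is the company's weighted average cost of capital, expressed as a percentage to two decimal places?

11.37%

Market risk premium = 14.6% − 5.04% = 9.56%.
Cost of equity via CAPM: Re = 5.04% + 1.8 × 9.56% = 22.2480%.
Total capital V = 32.09 + 5.11 + 38.76 = 75.96.
Equity: weight = 32.09/75.96 = 0.4225; cost = 22.248%.
Preferred: weight = 5.11/75.96 = 0.0673; cost = 4.25%.
Debt: weight = 38.76/75.96 = 0.5103; after-tax cost = 3.3% × (1 − 0%) = 3.3000%.
WACC = 0.4225 × 22.2480% + 0.0673 × 4.2500% + 0.5103 × 3.3000% = 11.3687%.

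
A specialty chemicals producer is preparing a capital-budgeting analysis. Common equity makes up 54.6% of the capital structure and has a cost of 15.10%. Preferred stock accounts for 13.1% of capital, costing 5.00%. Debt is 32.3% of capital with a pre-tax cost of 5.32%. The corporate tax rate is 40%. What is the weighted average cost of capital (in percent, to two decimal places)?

After-tax cost of debt = 5.32% × (1 − 40%) = 3.1920%.
WACC = 0.546 × 15.1000% + 0.131 × 5.0000% + 0.323 × 3.1920% = 9.9306%.

9.93%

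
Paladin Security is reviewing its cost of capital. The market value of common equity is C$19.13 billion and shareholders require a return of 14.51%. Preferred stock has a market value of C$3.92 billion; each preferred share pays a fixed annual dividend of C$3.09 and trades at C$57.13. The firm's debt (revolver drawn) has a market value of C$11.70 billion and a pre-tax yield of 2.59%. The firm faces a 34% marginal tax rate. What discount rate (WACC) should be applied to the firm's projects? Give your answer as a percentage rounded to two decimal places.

9.17%

Cost of preferred: Rp = 3.09 / 57.13 = 5.4087%.
Total capital V = 19.13 + 3.92 + 11.7 = 34.75.
Equity: weight = 19.13/34.75 = 0.5505; cost = 14.51%.
Preferred: weight = 3.92/34.75 = 0.1128; cost = 5.4087%.
Revolver drawn: weight = 11.7/34.75 = 0.3367; after-tax cost = 2.59% × (1 − 34%) = 1.7094%.
WACC = 0.5505 × 14.5100% + 0.1128 × 5.4087% + 0.3367 × 1.7094% = 9.1735%.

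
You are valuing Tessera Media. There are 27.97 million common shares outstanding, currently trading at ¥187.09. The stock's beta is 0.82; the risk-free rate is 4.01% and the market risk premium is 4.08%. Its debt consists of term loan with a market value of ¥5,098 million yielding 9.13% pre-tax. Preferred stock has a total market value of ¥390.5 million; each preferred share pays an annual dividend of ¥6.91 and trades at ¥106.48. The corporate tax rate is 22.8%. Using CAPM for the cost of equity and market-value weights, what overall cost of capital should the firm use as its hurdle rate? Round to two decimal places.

Cost of equity via CAPM: Re = 4.01% + 0.82 × 4.08% = 7.3556%.
Cost of preferred: Rp = 6.91 / 106.48 = 6.4895%.
Market value of equity E = 187.09 × 27.97m = 5232.9073m.
Total capital V = 5232.9073 + 390.5 + 5098 = 10721.4073.
Equity: weight = 5232.9073/10721.4073 = 0.4881; cost = 7.3556%.
Preferred: weight = 390.5/10721.4073 = 0.0364; cost = 6.4895%.
Term loan: weight = 5098/10721.4073 = 0.4755; after-tax cost = 9.13% × (1 − 22.8%) = 7.0484%.
WACC = 0.4881 × 7.3556% + 0.0364 × 6.4895% + 0.4755 × 7.0484% = 7.1780%.

7.18%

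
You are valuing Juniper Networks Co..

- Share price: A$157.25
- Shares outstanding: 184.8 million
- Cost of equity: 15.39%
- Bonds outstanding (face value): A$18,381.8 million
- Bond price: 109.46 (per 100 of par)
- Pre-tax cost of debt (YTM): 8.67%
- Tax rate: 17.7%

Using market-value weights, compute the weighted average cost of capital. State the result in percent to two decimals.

12.01%

Market value of equity E = 157.25 × 184.8m = 29059.8m. Market value of debt D = 18381.8m × 109.46/100 = 20120.71828m.
Total capital V = 29059.8 + 20120.71828 = 49180.51828.
Equity: weight = 29059.8/49180.51828 = 0.5909; cost = 15.39%.
Bonds outstanding: weight = 20120.71828/49180.51828 = 0.4091; after-tax cost = 8.67% × (1 − 17.7%) = 7.1354%.
WACC = 0.5909 × 15.3900% + 0.4091 × 7.1354% = 12.0129%.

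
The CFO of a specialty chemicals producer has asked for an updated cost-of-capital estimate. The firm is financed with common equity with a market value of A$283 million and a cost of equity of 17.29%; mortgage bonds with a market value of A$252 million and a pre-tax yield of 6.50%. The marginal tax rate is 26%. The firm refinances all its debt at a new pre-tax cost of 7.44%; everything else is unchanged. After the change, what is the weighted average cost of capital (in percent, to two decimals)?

After the change:
Total capital V = 283 + 252 = 535.
Equity: weight = 283/535 = 0.5290; cost = 17.29%.
Mortgage bonds: weight = 252/535 = 0.4710; after-tax cost = 7.44% × (1 − 26%) = 5.5056%.
WACC = 0.5290 × 17.2900% + 0.4710 × 5.5056% = 11.7392%.

11.74%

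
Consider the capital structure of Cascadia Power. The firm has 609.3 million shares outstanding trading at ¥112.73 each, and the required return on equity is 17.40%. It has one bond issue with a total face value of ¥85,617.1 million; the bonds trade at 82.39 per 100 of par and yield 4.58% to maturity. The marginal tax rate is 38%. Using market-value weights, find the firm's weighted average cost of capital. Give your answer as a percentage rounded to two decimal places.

Market value of equity E = 112.73 × 609.3m = 68686.389m. Market value of debt D = 85617.1m × 82.39/100 = 70539.92869m.
Total capital V = 68686.389 + 70539.92869 = 139226.31769.
Equity: weight = 68686.389/139226.31769 = 0.4933; cost = 17.4%.
Bonds outstanding: weight = 70539.92869/139226.31769 = 0.5067; after-tax cost = 4.58% × (1 − 38%) = 2.8396%.
WACC = 0.4933 × 17.4000% + 0.5067 × 2.8396% = 10.0229%.

10.02%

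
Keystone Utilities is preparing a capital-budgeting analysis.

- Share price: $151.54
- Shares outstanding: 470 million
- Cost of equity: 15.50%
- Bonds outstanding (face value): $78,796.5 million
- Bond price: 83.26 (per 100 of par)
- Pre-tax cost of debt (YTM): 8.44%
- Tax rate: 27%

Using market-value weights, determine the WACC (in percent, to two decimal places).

11.02%

Market value of equity E = 151.54 × 470m = 71223.8m. Market value of debt D = 78796.5m × 83.26/100 = 65605.9659m.
Total capital V = 71223.8 + 65605.9659 = 136829.7659.
Equity: weight = 71223.8/136829.7659 = 0.5205; cost = 15.5%.
Bonds outstanding: weight = 65605.9659/136829.7659 = 0.4795; after-tax cost = 8.44% × (1 − 27%) = 6.1612%.
WACC = 0.5205 × 15.5000% + 0.4795 × 6.1612% = 11.0223%.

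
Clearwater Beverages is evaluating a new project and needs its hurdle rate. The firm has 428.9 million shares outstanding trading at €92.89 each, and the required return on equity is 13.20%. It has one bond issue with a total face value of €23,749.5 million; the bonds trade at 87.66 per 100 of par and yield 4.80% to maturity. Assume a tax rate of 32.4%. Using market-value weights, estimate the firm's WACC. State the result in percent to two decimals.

Market value of equity E = 92.89 × 428.9m = 39840.521m. Market value of debt D = 23749.5m × 87.66/100 = 20818.8117m.
Total capital V = 39840.521 + 20818.8117 = 60659.3327.
Equity: weight = 39840.521/60659.3327 = 0.6568; cost = 13.2%.
Bonds outstanding: weight = 20818.8117/60659.3327 = 0.3432; after-tax cost = 4.8% × (1 − 32.4%) = 3.2448%.
WACC = 0.6568 × 13.2000% + 0.3432 × 3.2448% = 9.7833%.

9.78%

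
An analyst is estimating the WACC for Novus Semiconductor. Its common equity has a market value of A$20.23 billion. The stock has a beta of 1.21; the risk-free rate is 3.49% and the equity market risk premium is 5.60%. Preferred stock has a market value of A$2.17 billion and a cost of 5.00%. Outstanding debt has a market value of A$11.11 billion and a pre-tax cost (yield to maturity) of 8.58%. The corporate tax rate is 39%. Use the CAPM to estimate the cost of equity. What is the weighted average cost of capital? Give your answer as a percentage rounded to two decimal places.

Cost of equity via CAPM: Re = 3.49% + 1.21 × 5.6% = 10.2660%.
Total capital V = 20.23 + 2.17 + 11.11 = 33.51.
Equity: weight = 20.23/33.51 = 0.6037; cost = 10.266%.
Preferred: weight = 2.17/33.51 = 0.0648; cost = 5%.
Debt: weight = 11.11/33.51 = 0.3315; after-tax cost = 8.58% × (1 − 39%) = 5.2338%.
WACC = 0.6037 × 10.2660% + 0.0648 × 5.0000% + 0.3315 × 5.2338% = 8.2566%.

8.26%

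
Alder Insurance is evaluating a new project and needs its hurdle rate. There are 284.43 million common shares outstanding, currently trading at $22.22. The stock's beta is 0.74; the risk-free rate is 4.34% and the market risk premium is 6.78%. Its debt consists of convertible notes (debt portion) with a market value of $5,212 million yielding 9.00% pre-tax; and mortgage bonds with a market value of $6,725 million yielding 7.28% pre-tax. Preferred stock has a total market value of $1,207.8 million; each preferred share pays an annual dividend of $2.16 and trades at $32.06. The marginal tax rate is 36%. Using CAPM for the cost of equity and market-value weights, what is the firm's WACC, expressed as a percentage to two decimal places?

Cost of equity via CAPM: Re = 4.34% + 0.74 × 6.78% = 9.3572%.
Cost of preferred: Rp = 2.16 / 32.06 = 6.7374%.
Market value of equity E = 22.22 × 284.43m = 6320.0346m.
Total capital V = 6320.0346 + 1207.8 + 5212 + 6725 = 19464.8346.
Equity: weight = 6320.0346/19464.8346 = 0.3247; cost = 9.3572%.
Preferred: weight = 1207.8/19464.8346 = 0.0621; cost = 6.7374%.
Convertible notes (debt portion): weight = 5212/19464.8346 = 0.2678; after-tax cost = 9% × (1 − 36%) = 5.7600%.
Mortgage bonds: weight = 6725/19464.8346 = 0.3455; after-tax cost = 7.28% × (1 − 36%) = 4.6592%.
WACC = 0.3247 × 9.3572% + 0.0621 × 6.7374% + 0.2678 × 5.7600% + 0.3455 × 4.6592% = 6.6083%.

6.61%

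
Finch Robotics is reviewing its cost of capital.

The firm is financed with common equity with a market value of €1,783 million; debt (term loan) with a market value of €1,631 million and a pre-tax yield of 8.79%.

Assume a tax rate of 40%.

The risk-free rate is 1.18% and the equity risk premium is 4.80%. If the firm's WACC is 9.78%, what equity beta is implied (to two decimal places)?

Total capital V = 1783 + 1631 = 3414.
Equity weight = 1783/3414 = 0.5223.
Term loan weight = 1631/3414 = 0.4777.
Debt contribution = 0.4777 × 8.79% × (1 − 40%) = 2.5196%.
Required equity contribution = 9.78% − 2.5196% = 7.2604%  ⇒  Re = 13.9019%.
CAPM: 13.9019% = 1.18% + β × 4.8%  ⇒  β = 2.6504.

2.65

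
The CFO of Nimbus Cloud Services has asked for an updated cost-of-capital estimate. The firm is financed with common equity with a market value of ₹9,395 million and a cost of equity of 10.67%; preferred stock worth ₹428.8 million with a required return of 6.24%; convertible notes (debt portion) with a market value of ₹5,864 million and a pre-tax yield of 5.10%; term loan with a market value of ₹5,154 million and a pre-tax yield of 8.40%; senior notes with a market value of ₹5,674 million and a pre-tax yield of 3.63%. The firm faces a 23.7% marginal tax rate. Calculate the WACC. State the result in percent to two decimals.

6.58%

Total capital V = 9395 + 428.8 + 5864 + 5154 + 5674 = 26515.8.
Equity: weight = 9395/26515.8 = 0.3543; cost = 10.67%.
Preferred: weight = 428.8/26515.8 = 0.0162; cost = 6.24%.
Convertible notes (debt portion): weight = 5864/26515.8 = 0.2212; after-tax cost = 5.1% × (1 − 23.7%) = 3.8913%.
Term loan: weight = 5154/26515.8 = 0.1944; after-tax cost = 8.4% × (1 − 23.7%) = 6.4092%.
Senior notes: weight = 5674/26515.8 = 0.2140; after-tax cost = 3.63% × (1 − 23.7%) = 2.7697%.
WACC = 0.3543 × 10.6700% + 0.0162 × 6.2400% + 0.2212 × 3.8913% + 0.1944 × 6.4092% + 0.2140 × 2.7697% = 6.5805%.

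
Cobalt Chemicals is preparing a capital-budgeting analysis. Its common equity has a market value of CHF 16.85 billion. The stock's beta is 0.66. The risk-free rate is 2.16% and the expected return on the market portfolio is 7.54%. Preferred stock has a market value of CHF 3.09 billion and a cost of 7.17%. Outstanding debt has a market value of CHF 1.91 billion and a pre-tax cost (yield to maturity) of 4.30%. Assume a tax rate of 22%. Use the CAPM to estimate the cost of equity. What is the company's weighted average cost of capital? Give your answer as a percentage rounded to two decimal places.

Market risk premium = 7.54% − 2.16% = 5.38%.
Cost of equity via CAPM: Re = 2.16% + 0.66 × 5.38% = 5.7108%.
Total capital V = 16.85 + 3.09 + 1.91 = 21.85.
Equity: weight = 16.85/21.85 = 0.7712; cost = 5.7108%.
Preferred: weight = 3.09/21.85 = 0.1414; cost = 7.17%.
Debt: weight = 1.91/21.85 = 0.0874; after-tax cost = 4.3% × (1 − 22%) = 3.3540%.
WACC = 0.7712 × 5.7108% + 0.1414 × 7.1700% + 0.0874 × 3.3540% = 5.7111%.

5.71%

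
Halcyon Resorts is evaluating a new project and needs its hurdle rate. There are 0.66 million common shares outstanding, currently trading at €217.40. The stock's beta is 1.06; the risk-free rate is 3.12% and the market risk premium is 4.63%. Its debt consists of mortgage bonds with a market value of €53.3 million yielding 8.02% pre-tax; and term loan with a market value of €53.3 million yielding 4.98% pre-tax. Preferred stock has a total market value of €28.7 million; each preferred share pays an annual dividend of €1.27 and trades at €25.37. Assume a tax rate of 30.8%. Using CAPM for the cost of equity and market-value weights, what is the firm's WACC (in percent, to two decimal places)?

6.37%

Cost of equity via CAPM: Re = 3.12% + 1.06 × 4.63% = 8.0278%.
Cost of preferred: Rp = 1.27 / 25.37 = 5.0059%.
Market value of equity E = 217.4 × 0.66m = 143.484m.
Total capital V = 143.484 + 28.7 + 53.3 + 53.3 = 278.784.
Equity: weight = 143.484/278.784 = 0.5147; cost = 8.0278%.
Preferred: weight = 28.7/278.784 = 0.1029; cost = 5.0059%.
Mortgage bonds: weight = 53.3/278.784 = 0.1912; after-tax cost = 8.02% × (1 − 30.8%) = 5.5498%.
Term loan: weight = 53.3/278.784 = 0.1912; after-tax cost = 4.98% × (1 − 30.8%) = 3.4462%.
WACC = 0.5147 × 8.0278% + 0.1029 × 5.0059% + 0.1912 × 5.5498% + 0.1912 × 3.4462% = 6.3670%.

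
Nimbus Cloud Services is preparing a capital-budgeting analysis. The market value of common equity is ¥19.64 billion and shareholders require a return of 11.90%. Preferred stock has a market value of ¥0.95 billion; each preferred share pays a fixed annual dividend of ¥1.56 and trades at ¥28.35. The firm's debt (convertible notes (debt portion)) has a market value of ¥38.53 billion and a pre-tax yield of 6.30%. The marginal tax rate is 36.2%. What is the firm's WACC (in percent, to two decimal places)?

6.66%

Cost of preferred: Rp = 1.56 / 28.35 = 5.5026%.
Total capital V = 19.64 + 0.95 + 38.53 = 59.12.
Equity: weight = 19.64/59.12 = 0.3322; cost = 11.9%.
Preferred: weight = 0.95/59.12 = 0.0161; cost = 5.5026%.
Convertible notes (debt portion): weight = 38.53/59.12 = 0.6517; after-tax cost = 6.3% × (1 − 36.2%) = 4.0194%.
WACC = 0.3322 × 11.9000% + 0.0161 × 5.5026% + 0.6517 × 4.0194% = 6.6612%.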